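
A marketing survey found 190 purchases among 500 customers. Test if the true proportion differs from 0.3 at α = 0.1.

p̂ = 0.38, p₀ = 0.3. z = (p̂ - p₀)/√(p₀(1-p₀)/n) = 3.904. Critical: ±1.645. Reject H₀.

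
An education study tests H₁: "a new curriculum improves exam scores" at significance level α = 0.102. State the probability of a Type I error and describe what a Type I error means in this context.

P(Type I error) = α = 0.102. A Type I error is rejecting H₀ when H₀ is actually true (false positive) — here, concluding that a new curriculum improves exam scores when in fact this is not the case. Consequence: adopting a curriculum that gives no real benefit — disruption for nothing.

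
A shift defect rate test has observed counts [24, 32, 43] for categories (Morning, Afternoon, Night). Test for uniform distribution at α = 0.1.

Expected = 33 each. χ² = Σ(O-E)²/E = 5.515. df = 2, critical value = 4.605. Reject H₀.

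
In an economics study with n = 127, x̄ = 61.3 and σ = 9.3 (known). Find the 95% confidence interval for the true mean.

CI = x̄ ± z*(σ/√n) = 61.3 ± 1.96(9.3/√127) = 61.3 ± 1.62 = (59.68, 62.92)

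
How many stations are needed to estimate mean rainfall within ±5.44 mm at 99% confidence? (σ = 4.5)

n = (z*σ/E)² = (2.576×4.5/5.44)² = 4.5 → n = 5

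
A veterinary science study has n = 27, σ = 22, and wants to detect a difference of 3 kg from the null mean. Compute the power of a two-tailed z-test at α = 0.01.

SE = σ/√n = 22/√27 = 4.234. Non-centrality λ = d/SE = 3/4.234 = 0.709. Power ≈ Φ(λ - z_{α/2}) = Φ(0.709 - 2.576) = Φ(-1.867) = 0.031.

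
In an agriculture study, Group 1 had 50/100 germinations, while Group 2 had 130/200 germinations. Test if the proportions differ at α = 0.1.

p̂₁ = 0.5, p̂₂ = 0.65, pooled p̂ = 0.6. z = -2.5. Critical: ±1.645. Reject H₀.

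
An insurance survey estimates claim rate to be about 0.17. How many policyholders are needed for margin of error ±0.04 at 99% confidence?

n = z²p(1-p)/E² = 2.576²×0.17×0.83/0.04² = 585.2 → n = 586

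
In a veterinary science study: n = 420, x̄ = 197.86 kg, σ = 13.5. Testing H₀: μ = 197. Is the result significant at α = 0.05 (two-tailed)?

z = (197.86 - 197)/(13.5/√420) = 1.306. Since |z| ≤ 1.96, not significant at α = 0.05.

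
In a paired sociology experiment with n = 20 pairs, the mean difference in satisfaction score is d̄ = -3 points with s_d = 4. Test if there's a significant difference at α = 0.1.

t = d̄/(s_d/√n) = -3/(4/√20) = -3.354. df = 19, critical t = ±1.729. Reject H₀.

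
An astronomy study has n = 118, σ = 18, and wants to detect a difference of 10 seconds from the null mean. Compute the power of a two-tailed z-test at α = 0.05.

SE = σ/√n = 18/√118 = 1.657. Non-centrality λ = d/SE = 10/1.657 = 6.035. Power ≈ Φ(λ - z_{α/2}) = Φ(6.035 - 1.96) = Φ(4.075) = 1.0.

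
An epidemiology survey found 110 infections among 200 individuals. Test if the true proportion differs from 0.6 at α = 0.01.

p̂ = 0.55, p₀ = 0.6. z = (p̂ - p₀)/√(p₀(1-p₀)/n) = -1.443. Critical: ±2.576. Fail to reject H₀.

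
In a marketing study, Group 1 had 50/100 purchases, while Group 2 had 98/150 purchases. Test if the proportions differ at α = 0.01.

p̂₁ = 0.5, p̂₂ = 0.653, pooled p̂ = 0.592. z = -2.417. Critical: ±2.576. Fail to reject H₀.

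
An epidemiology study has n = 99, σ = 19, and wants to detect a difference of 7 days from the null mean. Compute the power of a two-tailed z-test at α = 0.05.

SE = σ/√n = 19/√99 = 1.91. Non-centrality λ = d/SE = 7/1.91 = 3.666. Power ≈ Φ(λ - z_{α/2}) = Φ(3.666 - 1.96) = Φ(1.706) = 0.956.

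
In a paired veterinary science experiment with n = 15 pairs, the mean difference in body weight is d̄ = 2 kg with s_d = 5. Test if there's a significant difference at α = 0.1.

t = d̄/(s_d/√n) = 2/(5/√15) = 1.549. df = 14, critical t = ±1.761. Fail to reject H₀.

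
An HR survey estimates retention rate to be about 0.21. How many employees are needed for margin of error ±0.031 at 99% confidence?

n = z²p(1-p)/E² = 2.576²×0.21×0.79/0.031² = 1145.6 → n = 1146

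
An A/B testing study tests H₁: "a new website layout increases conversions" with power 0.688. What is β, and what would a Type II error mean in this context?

β = 1 - power = 1 - 0.688 = 0.312. A Type II error is failing to reject H₀ when H₀ is false (false negative) — here, failing to conclude that a new website layout increases conversions when in fact it is true. Consequence: discarding a layout that would have improved conversions — lost revenue.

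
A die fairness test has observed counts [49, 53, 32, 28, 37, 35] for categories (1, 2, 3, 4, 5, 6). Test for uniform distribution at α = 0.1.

Expected = 39 each. χ² = Σ(O-E)²/E = 12.462. df = 5, critical value = 9.236. Reject H₀.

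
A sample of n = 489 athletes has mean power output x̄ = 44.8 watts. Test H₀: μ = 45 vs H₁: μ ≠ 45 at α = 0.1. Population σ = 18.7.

z = (x̄ - μ₀)/(σ/√n) = (44.8 - 45)/(18.7/√489) = -0.237. Critical value: ±1.645. Since |-0.237| ≤ 1.645, Fail to reject H₀.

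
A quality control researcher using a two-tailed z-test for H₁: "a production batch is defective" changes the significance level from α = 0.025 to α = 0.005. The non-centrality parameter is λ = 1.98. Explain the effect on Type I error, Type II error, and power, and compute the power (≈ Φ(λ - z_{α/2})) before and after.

Decreasing α from 0.025 to 0.005:
• Type I error rate decreases (α is the Type I rate by definition).
• Critical value moves from z_{α/2} = 2.241 to 2.807, so power = Φ(λ - z_{α/2}) goes from Φ(1.98 - 2.241) = 0.397 to Φ(1.98 - 2.807) = 0.204.
• Type II error rate β = 1 - power therefore increases (0.603 → 0.796).
Appropriate when false positives are costly — here, scrapping a good batch — wasted material and cost for no reason.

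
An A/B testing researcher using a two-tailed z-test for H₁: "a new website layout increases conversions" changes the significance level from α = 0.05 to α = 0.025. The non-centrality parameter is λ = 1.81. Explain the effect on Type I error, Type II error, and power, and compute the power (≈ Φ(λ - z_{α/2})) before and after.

Decreasing α from 0.05 to 0.025:
• Type I error rate decreases (α is the Type I rate by definition).
• Critical value moves from z_{α/2} = 1.96 to 2.241, so power = Φ(λ - z_{α/2}) goes from Φ(1.81 - 1.96) = 0.44 to Φ(1.81 - 2.241) = 0.333.
• Type II error rate β = 1 - power therefore increases (0.56 → 0.667).
Appropriate when false positives are costly — here, rolling out a layout that doesn't actually help — wasted engineering effort.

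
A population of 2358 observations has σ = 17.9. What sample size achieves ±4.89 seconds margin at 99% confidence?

Without FPC: n₀ = (2.576×17.9/4.89)² = 88.916. With FPC: n = n₀N/(n₀+N-1) = 85.7 → n = 86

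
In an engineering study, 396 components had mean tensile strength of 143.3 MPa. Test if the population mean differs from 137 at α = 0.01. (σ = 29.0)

z = (x̄ - μ₀)/(σ/√n) = (143.3 - 137)/(29.0/√396) = 4.323. Critical value: ±2.576. Since |4.323| > 2.576, Reject H₀.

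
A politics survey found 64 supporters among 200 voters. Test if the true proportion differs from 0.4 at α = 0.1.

p̂ = 0.32, p₀ = 0.4. z = (p̂ - p₀)/√(p₀(1-p₀)/n) = -2.309. Critical: ±1.645. Reject H₀.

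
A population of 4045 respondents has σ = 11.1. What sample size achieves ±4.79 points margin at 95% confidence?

Without FPC: n₀ = (1.96×11.1/4.79)² = 20.629. With FPC: n = n₀N/(n₀+N-1) = 20.5 → n = 21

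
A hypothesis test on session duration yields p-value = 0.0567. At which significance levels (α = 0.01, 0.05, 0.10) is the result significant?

p = 0.0567. Significant at: α = 0.1.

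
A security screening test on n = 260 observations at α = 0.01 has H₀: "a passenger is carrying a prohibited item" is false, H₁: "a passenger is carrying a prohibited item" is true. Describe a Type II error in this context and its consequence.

Type II error: failing to reject H₀ when it is false — concluding that a passenger is carrying a prohibited item is not supported when in fact it is. Consequence: letting a prohibited item through — security breach.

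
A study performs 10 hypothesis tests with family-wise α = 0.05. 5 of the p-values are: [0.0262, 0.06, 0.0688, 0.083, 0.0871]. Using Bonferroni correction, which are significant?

Bonferroni α = 0.05/10 = 0.005. None of the given p-values are significant.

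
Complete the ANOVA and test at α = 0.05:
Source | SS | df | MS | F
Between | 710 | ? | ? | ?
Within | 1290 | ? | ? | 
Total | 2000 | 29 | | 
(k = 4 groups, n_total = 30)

df_between = 3, df_within = 26. MS_between = 236.67, MS_within = 49.62. F = 4.77, F_crit ≈ 2.975. Reject H₀.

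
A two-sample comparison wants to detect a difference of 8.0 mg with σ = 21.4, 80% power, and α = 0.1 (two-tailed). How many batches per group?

n per group = 2(z_α/2 + z_β)²σ²/d² = 2×(1.645 + 0.84)²×21.4²/8.0² = 88.4 → n = 89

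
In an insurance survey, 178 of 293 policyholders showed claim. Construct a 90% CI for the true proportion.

p̂ = 0.608. CI = p̂ ± z*√(p̂(1-p̂)/n) = (0.561, 0.654)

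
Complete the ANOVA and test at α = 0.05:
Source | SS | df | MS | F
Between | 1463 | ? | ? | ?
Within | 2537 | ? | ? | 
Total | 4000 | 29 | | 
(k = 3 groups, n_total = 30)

df_between = 2, df_within = 27. MS_between = 731.5, MS_within = 93.96. F = 7.785, F_crit ≈ 3.354. Reject H₀.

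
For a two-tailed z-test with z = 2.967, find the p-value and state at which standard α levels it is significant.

p = 2·P(Z > |2.967|) = 2·(1 - Φ(2.967)) ≈ 0.003. Significant at α = 0.1; Significant at α = 0.05; Significant at α = 0.01.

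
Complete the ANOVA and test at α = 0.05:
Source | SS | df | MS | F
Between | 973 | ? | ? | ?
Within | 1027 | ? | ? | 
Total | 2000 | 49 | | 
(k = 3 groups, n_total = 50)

df_between = 2, df_within = 47. MS_between = 486.5, MS_within = 21.85. F = 22.264, F_crit ≈ 3.195. Reject H₀.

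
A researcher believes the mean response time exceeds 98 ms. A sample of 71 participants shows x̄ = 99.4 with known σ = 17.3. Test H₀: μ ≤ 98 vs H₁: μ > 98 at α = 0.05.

z = 0.682. Critical value: 1.645. Fail to reject H₀.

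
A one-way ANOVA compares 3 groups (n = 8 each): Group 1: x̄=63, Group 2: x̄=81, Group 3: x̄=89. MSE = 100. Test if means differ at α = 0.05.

Grand mean = 77.67. SS_between = 2837.33, MS_between = 1418.67. F = 14.187, F_crit ≈ 3.467. Reject H₀.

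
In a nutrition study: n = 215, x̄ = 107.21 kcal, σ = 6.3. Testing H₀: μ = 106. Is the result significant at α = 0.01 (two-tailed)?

z = (107.21 - 106)/(6.3/√215) = 2.816. Since |z| > 2.576, significant at α = 0.01.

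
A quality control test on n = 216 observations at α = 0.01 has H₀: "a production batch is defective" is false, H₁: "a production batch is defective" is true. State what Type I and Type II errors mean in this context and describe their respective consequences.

Type I (false positive): concluding that a production batch is defective when it is not — scrapping a good batch — wasted material and cost for no reason. Type II (false negative): failing to conclude that a production batch is defective when it is — shipping a defective batch — faulty products reach customers. Which is costlier depends on domain priorities and is a judgement call rather than a statistical fact.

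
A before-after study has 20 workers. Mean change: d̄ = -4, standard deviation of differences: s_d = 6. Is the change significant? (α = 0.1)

t = d̄/(s_d/√n) = -4/(6/√20) = -2.981. df = 19, critical t = ±1.729. Reject H₀.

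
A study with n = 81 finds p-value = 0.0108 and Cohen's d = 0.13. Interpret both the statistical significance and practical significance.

Statistically significant (p = 0.0108 < 0.05). Cohen's d = 0.13 indicates a very small effect size. Both statistical and practical significance should be considered.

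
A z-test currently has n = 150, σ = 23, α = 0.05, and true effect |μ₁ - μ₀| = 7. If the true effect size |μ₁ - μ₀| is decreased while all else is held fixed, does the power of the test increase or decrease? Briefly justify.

Power decreases: a smaller true effect decreases the non-centrality λ = |μ₁ - μ₀|/(σ/√n).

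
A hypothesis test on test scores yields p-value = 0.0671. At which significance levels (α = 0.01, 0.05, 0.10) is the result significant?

p = 0.0671. Significant at: α = 0.1.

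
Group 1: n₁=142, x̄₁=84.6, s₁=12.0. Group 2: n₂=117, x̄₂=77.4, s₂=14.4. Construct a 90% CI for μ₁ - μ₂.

Difference = 7.2. SE = √(12.0²/142 + 14.4²/117) = 1.669. CI = (4.45, 9.95)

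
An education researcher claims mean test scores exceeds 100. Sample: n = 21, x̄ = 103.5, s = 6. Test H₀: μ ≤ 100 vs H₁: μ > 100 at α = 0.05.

t = (103.5 - 100)/(6/√21) = 2.673, df = 20. Critical t = 1.725. Reject H₀.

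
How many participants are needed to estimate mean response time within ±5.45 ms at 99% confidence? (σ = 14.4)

n = (z*σ/E)² = (2.576×14.4/5.45)² = 46.3 → n = 47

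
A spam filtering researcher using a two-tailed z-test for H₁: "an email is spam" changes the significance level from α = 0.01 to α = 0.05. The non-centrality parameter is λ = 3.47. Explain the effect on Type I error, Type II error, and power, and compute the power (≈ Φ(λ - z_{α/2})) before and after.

Increasing α from 0.01 to 0.05:
• Type I error rate increases (α is the Type I rate by definition).
• Critical value moves from z_{α/2} = 2.576 to 1.96, so power = Φ(λ - z_{α/2}) goes from Φ(3.47 - 2.576) = 0.814 to Φ(3.47 - 1.96) = 0.934.
• Type II error rate β = 1 - power therefore decreases (0.186 → 0.066).
Appropriate when false negatives are costly — here, a spam email lands in the inbox.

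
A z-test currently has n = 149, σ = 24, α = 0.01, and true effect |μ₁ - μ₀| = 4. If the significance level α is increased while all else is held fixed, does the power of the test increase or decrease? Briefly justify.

Power increases: a larger α lowers the critical value, so more of the H₁ sampling distribution falls in the rejection region.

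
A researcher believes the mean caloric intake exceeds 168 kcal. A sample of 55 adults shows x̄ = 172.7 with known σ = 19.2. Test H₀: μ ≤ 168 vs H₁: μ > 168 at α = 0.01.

z = 1.815. Critical value: 2.33. Fail to reject H₀.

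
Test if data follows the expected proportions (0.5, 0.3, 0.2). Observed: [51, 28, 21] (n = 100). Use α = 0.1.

Expected: [50.0, 30.0, 20.0]. χ² = 0.203. df = 2, critical = 4.605. Fail to reject H₀.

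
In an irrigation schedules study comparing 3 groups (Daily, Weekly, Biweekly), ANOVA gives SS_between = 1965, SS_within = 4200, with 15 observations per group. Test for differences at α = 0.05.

df_between = 2, df_within = 42. F = MS_between/MS_within = 982.5/100.0 = 9.825. F_crit ≈ 3.22. Reject H₀. At least one mean differs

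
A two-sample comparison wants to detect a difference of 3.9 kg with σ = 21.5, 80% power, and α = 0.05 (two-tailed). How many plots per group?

n per group = 2(z_α/2 + z_β)²σ²/d² = 2×(1.96 + 0.84)²×21.5²/3.9² = 476.5 → n = 477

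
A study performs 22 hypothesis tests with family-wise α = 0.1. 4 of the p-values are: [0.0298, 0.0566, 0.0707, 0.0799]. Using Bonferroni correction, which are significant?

Bonferroni α = 0.1/22 = 0.00455. None of the given p-values are significant.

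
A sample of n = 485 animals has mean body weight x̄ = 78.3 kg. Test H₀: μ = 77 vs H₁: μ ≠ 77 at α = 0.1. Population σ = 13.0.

z = (x̄ - μ₀)/(σ/√n) = (78.3 - 77)/(13.0/√485) = 2.202. Critical value: ±1.645. Since |2.202| > 1.645, Reject H₀.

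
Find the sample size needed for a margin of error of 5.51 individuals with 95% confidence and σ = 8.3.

n = (z*σ/E)² = (1.96×8.3/5.51)² = 8.7 → n = 9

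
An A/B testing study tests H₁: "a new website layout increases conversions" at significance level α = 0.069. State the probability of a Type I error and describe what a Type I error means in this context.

P(Type I error) = α = 0.069. A Type I error is rejecting H₀ when H₀ is actually true (false positive) — here, concluding that a new website layout increases conversions when in fact this is not the case. Consequence: rolling out a layout that doesn't actually help — wasted engineering effort.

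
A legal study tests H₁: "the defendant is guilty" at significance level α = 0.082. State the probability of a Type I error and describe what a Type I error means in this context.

P(Type I error) = α = 0.082. A Type I error is rejecting H₀ when H₀ is actually true (false positive) — here, concluding that the defendant is guilty when in fact this is not the case. Consequence: convicting an innocent person.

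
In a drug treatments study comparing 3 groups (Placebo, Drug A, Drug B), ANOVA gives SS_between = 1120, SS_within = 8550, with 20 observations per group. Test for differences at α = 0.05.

df_between = 2, df_within = 57. F = MS_between/MS_within = 560.0/150.0 = 3.733. F_crit ≈ 3.159. Reject H₀. At least one mean differs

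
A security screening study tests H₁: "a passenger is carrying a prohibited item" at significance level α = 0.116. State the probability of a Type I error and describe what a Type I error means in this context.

P(Type I error) = α = 0.116. A Type I error is rejecting H₀ when H₀ is actually true (false positive) — here, concluding that a passenger is carrying a prohibited item when in fact this is not the case. Consequence: detaining an innocent passenger — delay and inconvenience.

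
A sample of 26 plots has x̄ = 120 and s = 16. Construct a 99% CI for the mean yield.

CI = x̄ ± t*(s/√n) = 120 ± 2.787(16/√26) = (111.25, 128.75)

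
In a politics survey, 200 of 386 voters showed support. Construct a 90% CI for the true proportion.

p̂ = 0.518. CI = p̂ ± z*√(p̂(1-p̂)/n) = (0.476, 0.56)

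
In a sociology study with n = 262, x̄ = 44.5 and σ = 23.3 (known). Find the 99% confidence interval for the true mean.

CI = x̄ ± z*(σ/√n) = 44.5 ± 2.576(23.3/√262) = 44.5 ± 3.71 = (40.79, 48.21)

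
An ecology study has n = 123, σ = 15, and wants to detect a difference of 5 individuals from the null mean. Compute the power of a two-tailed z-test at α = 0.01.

SE = σ/√n = 15/√123 = 1.353. Non-centrality λ = d/SE = 5/1.353 = 3.697. Power ≈ Φ(λ - z_{α/2}) = Φ(3.697 - 2.576) = Φ(1.121) = 0.869.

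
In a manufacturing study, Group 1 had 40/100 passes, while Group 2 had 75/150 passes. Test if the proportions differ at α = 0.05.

p̂₁ = 0.4, p̂₂ = 0.5, pooled p̂ = 0.46. z = -1.554. Critical: ±1.96. Fail to reject H₀.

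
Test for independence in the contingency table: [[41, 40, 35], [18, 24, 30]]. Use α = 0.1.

χ² = 3.23. df = 2, critical = 4.605. Fail to reject H₀. No evidence of dependence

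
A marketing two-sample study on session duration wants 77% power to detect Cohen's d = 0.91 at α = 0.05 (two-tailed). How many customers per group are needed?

z_{α/2} = 1.96, z_β = Φ⁻¹(0.77) = 0.739. For large effect (d = 0.91): n per group = 2(z_{α/2} + z_β)²/d² = 2(1.96 + 0.739)²/0.91² = 17.6 → 18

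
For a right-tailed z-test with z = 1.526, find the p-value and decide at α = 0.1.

p = P(Z > 1.526) = 1 - Φ(1.526) ≈ 0.0635. Since p < 0.1, reject H₀ (significant) at α = 0.1.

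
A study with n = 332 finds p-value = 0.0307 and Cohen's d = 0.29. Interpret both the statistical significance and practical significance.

Statistically significant (p = 0.0307 < 0.05). Cohen's d = 0.29 indicates a small effect size. Both statistical and practical significance should be considered.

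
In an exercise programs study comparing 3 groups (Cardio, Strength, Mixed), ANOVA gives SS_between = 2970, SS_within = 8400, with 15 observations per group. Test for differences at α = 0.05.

df_between = 2, df_within = 42. F = MS_between/MS_within = 1485.0/200.0 = 7.425. F_crit ≈ 3.22. Reject H₀. At least one mean differs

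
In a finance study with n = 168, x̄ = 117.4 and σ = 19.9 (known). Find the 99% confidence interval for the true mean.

CI = x̄ ± z*(σ/√n) = 117.4 ± 2.576(19.9/√168) = 117.4 ± 3.95 = (113.45, 121.35)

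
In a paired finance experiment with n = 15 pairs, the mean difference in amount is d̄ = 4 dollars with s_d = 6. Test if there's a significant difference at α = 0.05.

t = d̄/(s_d/√n) = 4/(6/√15) = 2.582. df = 14, critical t = ±2.145. Reject H₀.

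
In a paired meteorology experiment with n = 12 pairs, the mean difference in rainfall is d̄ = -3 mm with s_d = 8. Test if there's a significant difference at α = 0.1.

t = d̄/(s_d/√n) = -3/(8/√12) = -1.299. df = 11, critical t = ±1.796. Fail to reject H₀.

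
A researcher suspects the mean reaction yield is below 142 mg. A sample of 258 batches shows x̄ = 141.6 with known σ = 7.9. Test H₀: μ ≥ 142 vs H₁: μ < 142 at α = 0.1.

z = -0.813. Critical value: -1.28. Fail to reject H₀.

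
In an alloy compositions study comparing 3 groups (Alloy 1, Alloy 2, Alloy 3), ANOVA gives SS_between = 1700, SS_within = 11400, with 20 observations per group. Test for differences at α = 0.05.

df_between = 2, df_within = 57. F = MS_between/MS_within = 850.0/200.0 = 4.25. F_crit ≈ 3.159. Reject H₀. At least one mean differs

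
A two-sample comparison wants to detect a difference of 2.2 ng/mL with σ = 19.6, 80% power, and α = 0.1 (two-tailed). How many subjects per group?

n per group = 2(z_α/2 + z_β)²σ²/d² = 2×(1.645 + 0.84)²×19.6²/2.2² = 980.3 → n = 981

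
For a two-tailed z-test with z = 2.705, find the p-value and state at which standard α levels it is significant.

p = 2·P(Z > |2.705|) = 2·(1 - Φ(2.705)) ≈ 0.0068. Significant at α = 0.1; Significant at α = 0.05; Significant at α = 0.01.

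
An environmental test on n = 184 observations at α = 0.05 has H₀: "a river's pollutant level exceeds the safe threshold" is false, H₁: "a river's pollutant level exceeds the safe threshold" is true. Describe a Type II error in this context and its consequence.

Type II error: failing to reject H₀ when it is false — concluding that a river's pollutant level exceeds the safe threshold is not supported when in fact it is. Consequence: allowing unsafe pollution to continue.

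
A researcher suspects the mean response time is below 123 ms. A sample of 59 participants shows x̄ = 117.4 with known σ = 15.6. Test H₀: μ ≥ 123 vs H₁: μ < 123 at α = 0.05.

z = -2.757. Critical value: -1.645. Reject H₀.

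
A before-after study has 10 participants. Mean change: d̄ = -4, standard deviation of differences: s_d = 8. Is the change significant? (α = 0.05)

t = d̄/(s_d/√n) = -4/(8/√10) = -1.581. df = 9, critical t = ±2.262. Fail to reject H₀.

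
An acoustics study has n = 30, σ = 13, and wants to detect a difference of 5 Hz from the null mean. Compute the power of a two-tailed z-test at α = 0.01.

SE = σ/√n = 13/√30 = 2.373. Non-centrality λ = d/SE = 5/2.373 = 2.107. Power ≈ Φ(λ - z_{α/2}) = Φ(2.107 - 2.576) = Φ(-0.469) = 0.319.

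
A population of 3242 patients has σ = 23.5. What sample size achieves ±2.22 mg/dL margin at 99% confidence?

Without FPC: n₀ = (2.576×23.5/2.22)² = 743.569. With FPC: n = n₀N/(n₀+N-1) = 605.0 → n = 605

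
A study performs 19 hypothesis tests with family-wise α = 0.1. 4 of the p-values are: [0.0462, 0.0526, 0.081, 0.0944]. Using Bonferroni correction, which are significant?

Bonferroni α = 0.1/19 = 0.00526. None of the given p-values are significant.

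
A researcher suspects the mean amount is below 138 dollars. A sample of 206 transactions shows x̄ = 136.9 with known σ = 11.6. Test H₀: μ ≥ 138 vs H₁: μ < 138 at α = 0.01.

z = -1.361. Critical value: -2.33. Fail to reject H₀.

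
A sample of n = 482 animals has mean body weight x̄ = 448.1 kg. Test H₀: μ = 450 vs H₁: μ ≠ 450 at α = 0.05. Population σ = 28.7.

z = (x̄ - μ₀)/(σ/√n) = (448.1 - 450)/(28.7/√482) = -1.453. Critical value: ±1.96. Since |-1.453| ≤ 1.96, Fail to reject H₀.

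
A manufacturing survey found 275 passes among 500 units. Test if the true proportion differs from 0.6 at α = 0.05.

p̂ = 0.55, p₀ = 0.6. z = (p̂ - p₀)/√(p₀(1-p₀)/n) = -2.282. Critical: ±1.96. Reject H₀.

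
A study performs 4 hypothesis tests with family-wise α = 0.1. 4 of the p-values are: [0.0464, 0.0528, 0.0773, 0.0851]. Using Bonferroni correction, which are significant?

Bonferroni α = 0.1/4 = 0.025. None of the given p-values are significant.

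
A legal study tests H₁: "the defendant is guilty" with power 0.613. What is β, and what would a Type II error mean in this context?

β = 1 - power = 1 - 0.613 = 0.387. A Type II error is failing to reject H₀ when H₀ is false (false negative) — here, failing to conclude that the defendant is guilty when in fact it is true. Consequence: acquitting a guilty person.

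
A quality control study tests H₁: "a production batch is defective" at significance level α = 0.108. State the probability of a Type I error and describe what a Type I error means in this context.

P(Type I error) = α = 0.108. A Type I error is rejecting H₀ when H₀ is actually true (false positive) — here, concluding that a production batch is defective when in fact this is not the case. Consequence: scrapping a good batch — wasted material and cost for no reason.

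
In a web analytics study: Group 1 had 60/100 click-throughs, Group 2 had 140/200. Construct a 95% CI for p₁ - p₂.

p̂₁ = 0.6, p̂₂ = 0.7. Difference = -0.1. CI = (-0.215, 0.015)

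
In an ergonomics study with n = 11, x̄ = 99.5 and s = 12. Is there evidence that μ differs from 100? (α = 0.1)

t = (x̄ - μ₀)/(s/√n) = (99.5 - 100)/(12/√11) = -0.138. df = 10, critical t = ±1.812. Fail to reject H₀.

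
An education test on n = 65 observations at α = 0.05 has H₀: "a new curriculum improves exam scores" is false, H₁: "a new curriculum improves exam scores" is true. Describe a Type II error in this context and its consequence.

Type II error: failing to reject H₀ when it is false — concluding that a new curriculum improves exam scores is not supported when in fact it is. Consequence: keeping the old curriculum when the new one would have helped students.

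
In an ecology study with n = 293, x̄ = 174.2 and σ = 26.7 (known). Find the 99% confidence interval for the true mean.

CI = x̄ ± z*(σ/√n) = 174.2 ± 2.576(26.7/√293) = 174.2 ± 4.02 = (170.18, 178.22)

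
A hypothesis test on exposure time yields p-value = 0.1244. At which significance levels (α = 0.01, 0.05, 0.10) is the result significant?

p = 0.1244. Not significant at any of the given levels.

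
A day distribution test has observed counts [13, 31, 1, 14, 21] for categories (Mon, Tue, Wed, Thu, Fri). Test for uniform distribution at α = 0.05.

Expected = 16 each. χ² = Σ(O-E)²/E = 30.5. df = 4, critical value = 9.488. Reject H₀.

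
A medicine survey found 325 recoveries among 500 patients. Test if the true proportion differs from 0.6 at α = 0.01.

p̂ = 0.65, p₀ = 0.6. z = (p̂ - p₀)/√(p₀(1-p₀)/n) = 2.282. Critical: ±2.576. Fail to reject H₀.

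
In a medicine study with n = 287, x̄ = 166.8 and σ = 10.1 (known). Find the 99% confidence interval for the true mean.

CI = x̄ ± z*(σ/√n) = 166.8 ± 2.576(10.1/√287) = 166.8 ± 1.54 = (165.26, 168.34)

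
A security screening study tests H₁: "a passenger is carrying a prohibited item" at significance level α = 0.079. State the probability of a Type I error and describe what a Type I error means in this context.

P(Type I error) = α = 0.079. A Type I error is rejecting H₀ when H₀ is actually true (false positive) — here, concluding that a passenger is carrying a prohibited item when in fact this is not the case. Consequence: detaining an innocent passenger — delay and inconvenience.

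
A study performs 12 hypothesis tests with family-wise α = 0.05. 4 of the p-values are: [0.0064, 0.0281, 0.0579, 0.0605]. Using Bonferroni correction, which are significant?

Bonferroni α = 0.05/12 = 0.00417. None of the given p-values are significant.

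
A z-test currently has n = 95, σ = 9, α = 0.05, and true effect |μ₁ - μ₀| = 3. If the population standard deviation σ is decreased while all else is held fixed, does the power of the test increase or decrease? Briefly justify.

Power increases: a smaller σ shrinks the standard error σ/√n, moving the sampling distribution under H₁ further from the critical value.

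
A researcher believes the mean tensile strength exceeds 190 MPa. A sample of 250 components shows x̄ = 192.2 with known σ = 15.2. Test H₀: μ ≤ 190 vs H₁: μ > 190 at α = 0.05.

z = 2.288. Critical value: 1.645. Reject H₀.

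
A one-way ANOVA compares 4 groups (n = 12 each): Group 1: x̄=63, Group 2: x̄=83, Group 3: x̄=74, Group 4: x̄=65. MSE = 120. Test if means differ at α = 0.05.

Grand mean = 71.25. SS_between = 3033.0, MS_between = 1011.0. F = 8.425, F_crit ≈ 2.816. Reject H₀.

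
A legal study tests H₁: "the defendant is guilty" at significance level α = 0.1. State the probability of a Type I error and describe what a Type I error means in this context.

P(Type I error) = α = 0.1. A Type I error is rejecting H₀ when H₀ is actually true (false positive) — here, concluding that the defendant is guilty when in fact this is not the case. Consequence: convicting an innocent person.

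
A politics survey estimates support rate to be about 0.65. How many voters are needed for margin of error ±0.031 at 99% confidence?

n = z²p(1-p)/E² = 2.576²×0.65×0.35/0.031² = 1570.9 → n = 1571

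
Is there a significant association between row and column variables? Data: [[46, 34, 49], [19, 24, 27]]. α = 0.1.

χ² = 1.99. df = 2, critical = 4.605. Fail to reject H₀. No evidence of dependence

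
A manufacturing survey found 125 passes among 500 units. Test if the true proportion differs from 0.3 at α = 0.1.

p̂ = 0.25, p₀ = 0.3. z = (p̂ - p₀)/√(p₀(1-p₀)/n) = -2.44. Critical: ±1.645. Reject H₀.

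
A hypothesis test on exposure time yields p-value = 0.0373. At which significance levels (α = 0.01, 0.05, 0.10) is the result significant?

p = 0.0373. Significant at: α = 0.05, 0.1.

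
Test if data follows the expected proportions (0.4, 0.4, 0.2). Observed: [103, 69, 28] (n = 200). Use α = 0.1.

Expected: [80.0, 80.0, 40.0]. χ² = 11.725. df = 2, critical = 4.605. Reject H₀.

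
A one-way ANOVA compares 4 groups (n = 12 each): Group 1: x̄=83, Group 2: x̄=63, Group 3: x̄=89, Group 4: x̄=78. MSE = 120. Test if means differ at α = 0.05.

Grand mean = 78.25. SS_between = 4449.0, MS_between = 1483.0. F = 12.358, F_crit ≈ 2.816. Reject H₀.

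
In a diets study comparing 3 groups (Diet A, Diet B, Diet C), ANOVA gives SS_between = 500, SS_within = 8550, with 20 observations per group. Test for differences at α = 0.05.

df_between = 2, df_within = 57. F = MS_between/MS_within = 250.0/150.0 = 1.667. F_crit ≈ 3.159. Fail to reject H₀.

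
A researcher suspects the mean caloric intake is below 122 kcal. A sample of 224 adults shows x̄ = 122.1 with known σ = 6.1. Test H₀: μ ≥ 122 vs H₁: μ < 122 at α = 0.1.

z = 0.245. Critical value: -1.28. Fail to reject H₀.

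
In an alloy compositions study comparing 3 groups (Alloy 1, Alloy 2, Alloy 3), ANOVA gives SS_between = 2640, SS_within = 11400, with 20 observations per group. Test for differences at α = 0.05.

df_between = 2, df_within = 57. F = MS_between/MS_within = 1320.0/200.0 = 6.6. F_crit ≈ 3.159. Reject H₀. At least one mean differs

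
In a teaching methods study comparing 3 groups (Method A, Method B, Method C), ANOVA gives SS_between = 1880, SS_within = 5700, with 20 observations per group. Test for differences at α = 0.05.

df_between = 2, df_within = 57. F = MS_between/MS_within = 940.0/100.0 = 9.4. F_crit ≈ 3.159. Reject H₀. At least one mean differs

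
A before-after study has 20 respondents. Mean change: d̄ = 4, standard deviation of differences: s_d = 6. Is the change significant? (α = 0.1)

t = d̄/(s_d/√n) = 4/(6/√20) = 2.981. df = 19, critical t = ±1.729. Reject H₀.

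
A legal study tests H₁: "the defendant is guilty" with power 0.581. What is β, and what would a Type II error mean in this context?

β = 1 - power = 1 - 0.581 = 0.419. A Type II error is failing to reject H₀ when H₀ is false (false negative) — here, failing to conclude that the defendant is guilty when in fact it is true. Consequence: acquitting a guilty person.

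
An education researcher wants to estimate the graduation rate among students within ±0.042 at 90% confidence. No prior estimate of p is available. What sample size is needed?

Conservative approach: use p = 0.5 (maximizes p(1-p) = 0.25). n = z²(0.25)/E² = 1.645²×0.25/0.042² = 383.5 → n = 384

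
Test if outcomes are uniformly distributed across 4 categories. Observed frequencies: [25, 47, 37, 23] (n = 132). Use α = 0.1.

Expected = 33 each. χ² = Σ(O-E)²/E = 11.394. df = 3, critical value = 6.251. Reject H₀.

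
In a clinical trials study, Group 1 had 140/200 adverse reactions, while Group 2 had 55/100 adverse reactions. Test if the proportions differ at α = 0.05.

p̂₁ = 0.7, p̂₂ = 0.55, pooled p̂ = 0.65. z = 2.568. Critical: ±1.96. Reject H₀.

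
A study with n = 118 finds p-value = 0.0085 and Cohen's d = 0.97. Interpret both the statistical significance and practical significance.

Statistically significant (p = 0.0085 < 0.05). Cohen's d = 0.97 indicates a large effect size. Both statistical and practical significance should be considered.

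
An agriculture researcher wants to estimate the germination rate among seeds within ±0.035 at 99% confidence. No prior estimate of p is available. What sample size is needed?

Conservative approach: use p = 0.5 (maximizes p(1-p) = 0.25). n = z²(0.25)/E² = 2.576²×0.25/0.035² = 1354.2 → n = 1355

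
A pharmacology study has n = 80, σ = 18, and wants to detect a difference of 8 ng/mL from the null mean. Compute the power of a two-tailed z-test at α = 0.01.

SE = σ/√n = 18/√80 = 2.012. Non-centrality λ = d/SE = 8/2.012 = 3.975. Power ≈ Φ(λ - z_{α/2}) = Φ(3.975 - 2.576) = Φ(1.399) = 0.919.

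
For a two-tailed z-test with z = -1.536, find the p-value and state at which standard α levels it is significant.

p = 2·P(Z > |-1.536|) = 2·(1 - Φ(1.536)) ≈ 0.1245. Not significant at any standard level.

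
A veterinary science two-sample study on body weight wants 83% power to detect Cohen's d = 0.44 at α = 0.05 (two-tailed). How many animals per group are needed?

z_{α/2} = 1.96, z_β = Φ⁻¹(0.83) = 0.954. For small effect (d = 0.44): n per group = 2(z_{α/2} + z_β)²/d² = 2(1.96 + 0.954)²/0.44² = 87.7 → 88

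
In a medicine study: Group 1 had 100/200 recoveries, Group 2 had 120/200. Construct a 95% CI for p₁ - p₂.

p̂₁ = 0.5, p̂₂ = 0.6. Difference = -0.1. CI = (-0.197, -0.003)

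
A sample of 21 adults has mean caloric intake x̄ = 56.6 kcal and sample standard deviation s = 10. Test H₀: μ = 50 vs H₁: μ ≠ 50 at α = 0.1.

t = (x̄ - μ₀)/(s/√n) = (56.6 - 50)/(10/√21) = 3.024. df = 20, critical t = ±1.725. Reject H₀.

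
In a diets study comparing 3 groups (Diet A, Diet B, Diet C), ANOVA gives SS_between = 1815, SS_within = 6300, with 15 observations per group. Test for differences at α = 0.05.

df_between = 2, df_within = 42. F = MS_between/MS_within = 907.5/150.0 = 6.05. F_crit ≈ 3.22. Reject H₀. At least one mean differs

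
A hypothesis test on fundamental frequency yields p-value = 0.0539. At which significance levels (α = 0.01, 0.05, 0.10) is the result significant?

p = 0.0539. Significant at: α = 0.1.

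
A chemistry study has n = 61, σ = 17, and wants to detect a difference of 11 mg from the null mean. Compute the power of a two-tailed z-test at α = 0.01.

SE = σ/√n = 17/√61 = 2.177. Non-centrality λ = d/SE = 11/2.177 = 5.054. Power ≈ Φ(λ - z_{α/2}) = Φ(5.054 - 2.576) = Φ(2.478) = 0.993.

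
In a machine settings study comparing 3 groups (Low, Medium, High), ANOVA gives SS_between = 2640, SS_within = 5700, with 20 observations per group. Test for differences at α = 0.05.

df_between = 2, df_within = 57. F = MS_between/MS_within = 1320.0/100.0 = 13.2. F_crit ≈ 3.159. Reject H₀. At least one mean differs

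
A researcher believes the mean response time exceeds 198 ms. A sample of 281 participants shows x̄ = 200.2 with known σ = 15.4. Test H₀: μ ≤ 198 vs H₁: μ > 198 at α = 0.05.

z = 2.395. Critical value: 1.645. Reject H₀.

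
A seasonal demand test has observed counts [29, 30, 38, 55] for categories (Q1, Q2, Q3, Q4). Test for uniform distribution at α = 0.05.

Expected = 38 each. χ² = Σ(O-E)²/E = 11.421. df = 3, critical value = 7.815. Reject H₀.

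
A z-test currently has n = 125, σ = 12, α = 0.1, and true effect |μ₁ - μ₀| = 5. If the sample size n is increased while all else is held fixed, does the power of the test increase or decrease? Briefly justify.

Power increases: a larger n shrinks the standard error σ/√n, moving the sampling distribution under H₁ further from the critical value.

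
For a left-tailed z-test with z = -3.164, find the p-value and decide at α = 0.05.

p = P(Z < -3.164) = Φ(-3.164) ≈ 0.0008. Since p < 0.05, reject H₀ (significant) at α = 0.05.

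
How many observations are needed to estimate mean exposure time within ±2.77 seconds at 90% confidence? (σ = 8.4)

n = (z*σ/E)² = (1.645×8.4/2.77)² = 24.9 → n = 25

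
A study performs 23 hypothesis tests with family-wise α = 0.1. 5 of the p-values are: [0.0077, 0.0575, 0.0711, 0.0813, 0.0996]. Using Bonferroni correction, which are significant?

Bonferroni α = 0.1/23 = 0.00435. None of the given p-values are significant.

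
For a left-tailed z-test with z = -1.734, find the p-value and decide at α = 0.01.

p = P(Z < -1.734) = Φ(-1.734) ≈ 0.0415. Since p ≥ 0.01, fail to reject H₀ (not significant) at α = 0.01.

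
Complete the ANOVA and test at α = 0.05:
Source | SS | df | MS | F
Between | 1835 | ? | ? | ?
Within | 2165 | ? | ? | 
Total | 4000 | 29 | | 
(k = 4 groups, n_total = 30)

df_between = 3, df_within = 26. MS_between = 611.67, MS_within = 83.27. F = 7.346, F_crit ≈ 2.975. Reject H₀.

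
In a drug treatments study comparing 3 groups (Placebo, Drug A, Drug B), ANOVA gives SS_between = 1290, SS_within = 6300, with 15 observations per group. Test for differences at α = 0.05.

df_between = 2, df_within = 42. F = MS_between/MS_within = 645.0/150.0 = 4.3. F_crit ≈ 3.22. Reject H₀. At least one mean differs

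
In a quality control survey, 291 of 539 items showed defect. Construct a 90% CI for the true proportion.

p̂ = 0.54. CI = p̂ ± z*√(p̂(1-p̂)/n) = (0.505, 0.575)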